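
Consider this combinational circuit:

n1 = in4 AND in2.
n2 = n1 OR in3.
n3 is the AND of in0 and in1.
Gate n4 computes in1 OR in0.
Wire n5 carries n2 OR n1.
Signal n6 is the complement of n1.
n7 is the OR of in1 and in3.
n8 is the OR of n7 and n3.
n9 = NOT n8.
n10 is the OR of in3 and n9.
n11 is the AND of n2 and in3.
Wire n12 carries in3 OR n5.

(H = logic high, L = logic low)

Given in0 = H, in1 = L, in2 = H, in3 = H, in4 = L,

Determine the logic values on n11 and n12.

n11 = H, n12 = H

n1 = in4 AND in2 = L AND H = L
n2 = n1 OR in3 = L OR H = H
n5 = n2 OR n1 = H OR L = H
n11 = n2 AND in3 = H AND H = H
n12 = in3 OR n5 = H OR H = H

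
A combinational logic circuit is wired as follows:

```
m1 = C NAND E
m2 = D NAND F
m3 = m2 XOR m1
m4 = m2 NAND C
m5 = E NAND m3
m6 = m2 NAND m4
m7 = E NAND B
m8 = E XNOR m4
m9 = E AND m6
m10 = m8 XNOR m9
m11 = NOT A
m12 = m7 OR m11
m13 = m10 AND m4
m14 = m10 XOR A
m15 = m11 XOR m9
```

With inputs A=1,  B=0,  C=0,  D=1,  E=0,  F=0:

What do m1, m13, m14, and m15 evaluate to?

m1 = 1, m13 = 1, m14 = 0, m15 = 0

m1 = C NAND E = 0 NAND 0 = 1
m2 = D NAND F = 1 NAND 0 = 1
m4 = m2 NAND C = 1 NAND 0 = 1
m6 = m2 NAND m4 = 1 NAND 1 = 0
m8 = E XNOR m4 = 0 XNOR 1 = 0
m9 = E AND m6 = 0 AND 0 = 0
m10 = m8 XNOR m9 = 0 XNOR 0 = 1
m11 = NOT A = NOT 1 = 0
m13 = m10 AND m4 = 1 AND 1 = 1
m14 = m10 XOR A = 1 XOR 1 = 0
m15 = m11 XOR m9 = 0 XOR 0 = 0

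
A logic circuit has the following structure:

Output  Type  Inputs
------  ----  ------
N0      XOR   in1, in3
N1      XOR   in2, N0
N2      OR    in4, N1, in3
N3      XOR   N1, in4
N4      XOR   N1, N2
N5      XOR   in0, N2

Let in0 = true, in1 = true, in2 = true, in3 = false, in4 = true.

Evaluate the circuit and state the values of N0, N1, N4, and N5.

N0 = in1 XOR in3 = true XOR false = true
N1 = in2 XOR N0 = true XOR true = false
N2 = in4 OR N1 OR in3 = true OR false OR false = true
N4 = N1 XOR N2 = false XOR true = true
N5 = in0 XOR N2 = true XOR true = false

N0 = true, N1 = false, N4 = true, N5 = false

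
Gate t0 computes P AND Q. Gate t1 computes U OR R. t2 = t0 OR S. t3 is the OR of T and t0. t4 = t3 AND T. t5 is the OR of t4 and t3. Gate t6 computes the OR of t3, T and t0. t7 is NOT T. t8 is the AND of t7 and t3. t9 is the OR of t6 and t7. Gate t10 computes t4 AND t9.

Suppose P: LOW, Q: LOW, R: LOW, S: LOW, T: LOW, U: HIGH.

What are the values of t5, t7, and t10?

t0 = P AND Q = LOW AND LOW = LOW
t3 = T OR t0 = LOW OR LOW = LOW
t4 = t3 AND T = LOW AND LOW = LOW
t5 = t4 OR t3 = LOW OR LOW = LOW
t6 = t3 OR T OR t0 = LOW OR LOW OR LOW = LOW
t7 = NOT T = NOT LOW = HIGH
t9 = t6 OR t7 = LOW OR HIGH = HIGH
t10 = t4 AND t9 = LOW AND HIGH = LOW

t5 = LOW, t7 = HIGH, t10 = LOW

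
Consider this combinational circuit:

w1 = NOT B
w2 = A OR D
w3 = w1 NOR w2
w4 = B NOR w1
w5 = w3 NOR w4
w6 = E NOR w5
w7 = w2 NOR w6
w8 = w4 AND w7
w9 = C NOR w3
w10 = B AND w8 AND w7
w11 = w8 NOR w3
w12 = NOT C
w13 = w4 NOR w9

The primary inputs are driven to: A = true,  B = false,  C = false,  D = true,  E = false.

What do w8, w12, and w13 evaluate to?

w8 = false, w12 = true, w13 = false

w1 = NOT B = NOT false = true
w2 = A OR D = true OR true = true
w3 = w1 NOR w2 = true NOR true = false
w4 = B NOR w1 = false NOR true = false
w5 = w3 NOR w4 = false NOR false = true
w6 = E NOR w5 = false NOR true = false
w7 = w2 NOR w6 = true NOR false = false
w8 = w4 AND w7 = false AND false = false
w9 = C NOR w3 = false NOR false = true
w12 = NOT C = NOT false = true
w13 = w4 NOR w9 = false NOR true = false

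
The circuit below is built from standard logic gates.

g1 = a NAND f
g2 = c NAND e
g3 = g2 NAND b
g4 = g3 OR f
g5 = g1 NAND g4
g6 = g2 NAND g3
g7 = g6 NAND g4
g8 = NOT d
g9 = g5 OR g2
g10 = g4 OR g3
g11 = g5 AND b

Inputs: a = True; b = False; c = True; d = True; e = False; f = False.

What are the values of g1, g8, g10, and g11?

g1 = a NAND f = True NAND False = True
g2 = c NAND e = True NAND False = True
g3 = g2 NAND b = True NAND False = True
g4 = g3 OR f = True OR False = True
g5 = g1 NAND g4 = True NAND True = False
g8 = NOT d = NOT True = False
g10 = g4 OR g3 = True OR True = True
g11 = g5 AND b = False AND False = False

g1 = True  g8 = False  g10 = True  g11 = False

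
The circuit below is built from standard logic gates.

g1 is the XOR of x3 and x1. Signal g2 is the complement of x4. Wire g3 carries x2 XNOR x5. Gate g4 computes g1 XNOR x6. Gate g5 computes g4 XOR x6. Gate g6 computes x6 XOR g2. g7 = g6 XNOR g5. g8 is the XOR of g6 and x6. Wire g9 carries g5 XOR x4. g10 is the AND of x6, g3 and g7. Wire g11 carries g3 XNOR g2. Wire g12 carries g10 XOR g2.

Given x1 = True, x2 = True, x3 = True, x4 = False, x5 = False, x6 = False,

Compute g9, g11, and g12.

g1 = x3 XOR x1 = True XOR True = False
g2 = NOT x4 = NOT False = True
g3 = x2 XNOR x5 = True XNOR False = False
g4 = g1 XNOR x6 = False XNOR False = True
g5 = g4 XOR x6 = True XOR False = True
g6 = x6 XOR g2 = False XOR True = True
g7 = g6 XNOR g5 = True XNOR True = True
g9 = g5 XOR x4 = True XOR False = True
g10 = x6 AND g3 AND g7 = False AND False AND True = False
g11 = g3 XNOR g2 = False XNOR True = False
g12 = g10 XOR g2 = False XOR True = True

g9 = True  g11 = False  g12 = True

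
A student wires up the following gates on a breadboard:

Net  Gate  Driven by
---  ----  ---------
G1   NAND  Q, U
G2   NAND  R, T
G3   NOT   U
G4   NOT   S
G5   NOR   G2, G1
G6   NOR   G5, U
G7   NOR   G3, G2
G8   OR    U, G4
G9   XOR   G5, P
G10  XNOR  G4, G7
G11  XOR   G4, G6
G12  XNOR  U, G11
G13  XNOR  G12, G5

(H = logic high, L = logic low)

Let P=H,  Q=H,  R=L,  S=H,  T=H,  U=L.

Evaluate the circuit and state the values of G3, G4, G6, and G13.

G1 = Q NAND U = H NAND L = H
G2 = R NAND T = L NAND H = H
G3 = NOT U = NOT L = H
G4 = NOT S = NOT H = L
G5 = G2 NOR G1 = H NOR H = L
G6 = G5 NOR U = L NOR L = H
G11 = G4 XOR G6 = L XOR H = H
G12 = U XNOR G11 = L XNOR H = L
G13 = G12 XNOR G5 = L XNOR L = H

G3 = H, G4 = L, G6 = H, G13 = H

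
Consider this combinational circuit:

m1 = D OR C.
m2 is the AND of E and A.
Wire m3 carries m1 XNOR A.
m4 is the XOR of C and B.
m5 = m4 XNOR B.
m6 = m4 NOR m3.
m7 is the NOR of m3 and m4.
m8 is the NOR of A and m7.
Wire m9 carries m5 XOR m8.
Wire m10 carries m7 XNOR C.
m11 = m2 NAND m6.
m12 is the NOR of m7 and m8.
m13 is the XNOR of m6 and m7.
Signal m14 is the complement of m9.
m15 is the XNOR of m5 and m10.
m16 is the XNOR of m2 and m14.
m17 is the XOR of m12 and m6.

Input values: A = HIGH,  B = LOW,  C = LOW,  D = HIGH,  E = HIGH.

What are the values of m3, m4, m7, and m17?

m1 = D OR C = HIGH OR LOW = HIGH
m3 = m1 XNOR A = HIGH XNOR HIGH = HIGH
m4 = C XOR B = LOW XOR LOW = LOW
m6 = m4 NOR m3 = LOW NOR HIGH = LOW
m7 = m3 NOR m4 = HIGH NOR LOW = LOW
m8 = A NOR m7 = HIGH NOR LOW = LOW
m12 = m7 NOR m8 = LOW NOR LOW = HIGH
m17 = m12 XOR m6 = HIGH XOR LOW = HIGH

m3 = HIGH, m4 = LOW, m7 = LOW, m17 = HIGH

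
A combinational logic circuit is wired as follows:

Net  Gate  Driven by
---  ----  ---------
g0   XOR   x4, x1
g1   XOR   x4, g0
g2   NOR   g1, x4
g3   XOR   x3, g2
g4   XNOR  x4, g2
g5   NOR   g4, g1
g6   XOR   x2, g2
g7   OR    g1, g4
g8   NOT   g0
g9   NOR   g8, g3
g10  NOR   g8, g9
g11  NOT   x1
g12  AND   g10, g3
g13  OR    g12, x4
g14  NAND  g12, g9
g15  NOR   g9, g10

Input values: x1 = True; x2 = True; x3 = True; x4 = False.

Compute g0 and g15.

g0 = True, g15 = False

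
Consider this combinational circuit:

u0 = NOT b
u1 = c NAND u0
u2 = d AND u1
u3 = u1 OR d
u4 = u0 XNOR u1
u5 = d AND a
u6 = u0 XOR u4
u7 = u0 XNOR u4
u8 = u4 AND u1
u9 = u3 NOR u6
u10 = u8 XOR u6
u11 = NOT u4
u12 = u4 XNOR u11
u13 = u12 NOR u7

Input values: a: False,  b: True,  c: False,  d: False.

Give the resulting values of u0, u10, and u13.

u0 = False; u10 = False; u13 = False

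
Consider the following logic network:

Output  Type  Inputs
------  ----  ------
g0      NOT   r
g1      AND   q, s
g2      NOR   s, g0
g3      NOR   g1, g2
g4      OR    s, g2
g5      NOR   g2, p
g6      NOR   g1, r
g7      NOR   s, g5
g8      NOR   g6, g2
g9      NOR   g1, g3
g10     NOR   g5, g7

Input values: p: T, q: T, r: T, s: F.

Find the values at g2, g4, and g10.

g2 = T  g4 = T  g10 = F

g0 = NOT r = NOT T = F
g2 = s NOR g0 = F NOR F = T
g4 = s OR g2 = F OR T = T
g5 = g2 NOR p = T NOR T = F
g7 = s NOR g5 = F NOR F = T
g10 = g5 NOR g7 = F NOR T = F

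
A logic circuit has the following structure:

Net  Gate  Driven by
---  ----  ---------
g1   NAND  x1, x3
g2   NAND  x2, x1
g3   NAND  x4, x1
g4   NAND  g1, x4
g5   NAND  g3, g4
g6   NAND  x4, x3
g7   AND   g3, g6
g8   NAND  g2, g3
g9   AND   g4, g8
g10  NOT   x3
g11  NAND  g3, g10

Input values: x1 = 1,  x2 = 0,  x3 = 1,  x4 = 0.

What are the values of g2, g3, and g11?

g2 = 1, g3 = 1, g11 = 1

g2 = x2 NAND x1 = 0 NAND 1 = 1
g3 = x4 NAND x1 = 0 NAND 1 = 1
g10 = NOT x3 = NOT 1 = 0
g11 = g3 NAND g10 = 1 NAND 0 = 1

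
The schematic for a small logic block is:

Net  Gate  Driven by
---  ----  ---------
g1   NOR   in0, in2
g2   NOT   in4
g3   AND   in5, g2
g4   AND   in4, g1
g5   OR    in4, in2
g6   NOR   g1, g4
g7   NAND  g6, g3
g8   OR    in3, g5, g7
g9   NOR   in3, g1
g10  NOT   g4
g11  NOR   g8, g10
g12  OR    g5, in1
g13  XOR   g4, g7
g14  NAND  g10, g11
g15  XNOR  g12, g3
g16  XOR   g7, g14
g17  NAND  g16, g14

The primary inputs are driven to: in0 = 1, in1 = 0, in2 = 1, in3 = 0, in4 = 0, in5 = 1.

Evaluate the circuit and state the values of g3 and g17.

g3 = 1, g17 = 0

g1 = in0 NOR in2 = 1 NOR 1 = 0
g2 = NOT in4 = NOT 0 = 1
g3 = in5 AND g2 = 1 AND 1 = 1
g4 = in4 AND g1 = 0 AND 0 = 0
g5 = in4 OR in2 = 0 OR 1 = 1
g6 = g1 NOR g4 = 0 NOR 0 = 1
g7 = g6 NAND g3 = 1 NAND 1 = 0
g8 = in3 OR g5 OR g7 = 0 OR 1 OR 0 = 1
g10 = NOT g4 = NOT 0 = 1
g11 = g8 NOR g10 = 1 NOR 1 = 0
g14 = g10 NAND g11 = 1 NAND 0 = 1
g16 = g7 XOR g14 = 0 XOR 1 = 1
g17 = g16 NAND g14 = 1 NAND 1 = 0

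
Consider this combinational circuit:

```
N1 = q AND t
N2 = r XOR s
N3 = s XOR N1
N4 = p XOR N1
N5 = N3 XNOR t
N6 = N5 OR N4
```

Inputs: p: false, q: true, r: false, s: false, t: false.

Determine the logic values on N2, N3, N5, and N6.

N2 = false, N3 = false, N5 = true, N6 = true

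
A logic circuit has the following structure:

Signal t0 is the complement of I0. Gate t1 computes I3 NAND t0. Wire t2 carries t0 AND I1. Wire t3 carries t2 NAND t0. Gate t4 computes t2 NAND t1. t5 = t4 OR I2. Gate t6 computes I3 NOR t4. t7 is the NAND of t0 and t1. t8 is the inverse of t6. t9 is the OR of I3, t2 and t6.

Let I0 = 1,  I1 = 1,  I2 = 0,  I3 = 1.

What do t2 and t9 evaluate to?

t2 = 0, t9 = 1

t0 = NOT I0 = NOT 1 = 0
t1 = I3 NAND t0 = 1 NAND 0 = 1
t2 = t0 AND I1 = 0 AND 1 = 0
t4 = t2 NAND t1 = 0 NAND 1 = 1
t6 = I3 NOR t4 = 1 NOR 1 = 0
t9 = I3 OR t2 OR t6 = 1 OR 0 OR 0 = 1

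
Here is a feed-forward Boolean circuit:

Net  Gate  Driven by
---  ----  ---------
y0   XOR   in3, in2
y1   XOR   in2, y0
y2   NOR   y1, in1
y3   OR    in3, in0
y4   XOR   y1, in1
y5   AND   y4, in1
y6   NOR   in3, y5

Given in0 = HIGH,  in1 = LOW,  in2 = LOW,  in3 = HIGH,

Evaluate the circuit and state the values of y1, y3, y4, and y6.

y1 = HIGH, y3 = HIGH, y4 = HIGH, y6 = LOW

y0 = in3 XOR in2 = HIGH XOR LOW = HIGH
y1 = in2 XOR y0 = LOW XOR HIGH = HIGH
y3 = in3 OR in0 = HIGH OR HIGH = HIGH
y4 = y1 XOR in1 = HIGH XOR LOW = HIGH
y5 = y4 AND in1 = HIGH AND LOW = LOW
y6 = in3 NOR y5 = HIGH NOR LOW = LOW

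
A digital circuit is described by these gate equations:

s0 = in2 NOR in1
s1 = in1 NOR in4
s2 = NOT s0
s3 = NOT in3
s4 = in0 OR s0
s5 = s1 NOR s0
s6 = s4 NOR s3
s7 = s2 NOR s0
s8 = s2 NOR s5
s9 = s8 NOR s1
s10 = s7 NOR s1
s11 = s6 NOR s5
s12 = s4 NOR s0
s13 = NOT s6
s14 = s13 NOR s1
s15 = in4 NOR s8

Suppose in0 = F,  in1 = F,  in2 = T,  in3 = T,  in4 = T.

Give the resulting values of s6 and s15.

s6 = T, s15 = F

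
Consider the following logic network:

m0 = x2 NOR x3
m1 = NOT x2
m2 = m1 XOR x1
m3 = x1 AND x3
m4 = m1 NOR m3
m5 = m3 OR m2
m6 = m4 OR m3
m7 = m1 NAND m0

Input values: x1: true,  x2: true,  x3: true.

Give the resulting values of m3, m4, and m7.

m3 = true, m4 = false, m7 = true

m0 = x2 NOR x3 = true NOR true = false
m1 = NOT x2 = NOT true = false
m3 = x1 AND x3 = true AND true = true
m4 = m1 NOR m3 = false NOR true = false
m7 = m1 NAND m0 = false NAND false = true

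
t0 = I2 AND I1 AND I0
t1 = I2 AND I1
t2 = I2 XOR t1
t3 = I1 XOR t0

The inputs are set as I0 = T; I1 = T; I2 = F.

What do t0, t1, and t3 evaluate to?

t0 = I2 AND I1 AND I0 = F AND T AND T = F
t1 = I2 AND I1 = F AND T = F
t3 = I1 XOR t0 = T XOR F = T

t0 = F  t1 = F  t3 = T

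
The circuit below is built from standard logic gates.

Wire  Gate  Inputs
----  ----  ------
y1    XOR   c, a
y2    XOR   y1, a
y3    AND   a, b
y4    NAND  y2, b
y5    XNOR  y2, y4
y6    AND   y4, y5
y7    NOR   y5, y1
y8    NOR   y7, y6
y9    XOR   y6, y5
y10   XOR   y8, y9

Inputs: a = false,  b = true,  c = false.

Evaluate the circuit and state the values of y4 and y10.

y4 = true  y10 = false

y1 = c XOR a = false XOR false = false
y2 = y1 XOR a = false XOR false = false
y4 = y2 NAND b = false NAND true = true
y5 = y2 XNOR y4 = false XNOR true = false
y6 = y4 AND y5 = true AND false = false
y7 = y5 NOR y1 = false NOR false = true
y8 = y7 NOR y6 = true NOR false = false
y9 = y6 XOR y5 = false XOR false = false
y10 = y8 XOR y9 = false XOR false = false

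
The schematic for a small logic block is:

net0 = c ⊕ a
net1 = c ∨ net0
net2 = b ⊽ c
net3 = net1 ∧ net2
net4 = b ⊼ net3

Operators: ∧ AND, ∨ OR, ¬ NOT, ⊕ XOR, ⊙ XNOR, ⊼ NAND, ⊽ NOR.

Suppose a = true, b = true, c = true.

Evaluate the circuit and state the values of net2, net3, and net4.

net2 = false, net3 = false, net4 = true

net0 = c XOR a = true XOR true = false
net1 = c OR net0 = true OR false = true
net2 = b NOR c = true NOR true = false
net3 = net1 AND net2 = true AND false = false
net4 = b NAND net3 = true NAND false = true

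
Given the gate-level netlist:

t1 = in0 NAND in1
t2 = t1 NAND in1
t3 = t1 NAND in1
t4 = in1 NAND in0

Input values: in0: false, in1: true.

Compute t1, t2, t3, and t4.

t1 = true  t2 = false  t3 = false  t4 = true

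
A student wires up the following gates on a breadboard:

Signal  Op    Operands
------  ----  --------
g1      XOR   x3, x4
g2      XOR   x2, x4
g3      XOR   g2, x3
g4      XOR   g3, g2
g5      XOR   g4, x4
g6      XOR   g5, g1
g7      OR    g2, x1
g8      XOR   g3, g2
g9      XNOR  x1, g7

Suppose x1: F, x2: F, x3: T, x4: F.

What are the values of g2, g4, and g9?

g2 = x2 XOR x4 = F XOR F = F
g3 = g2 XOR x3 = F XOR T = T
g4 = g3 XOR g2 = T XOR F = T
g7 = g2 OR x1 = F OR F = F
g9 = x1 XNOR g7 = F XNOR F = T

g2 = F; g4 = T; g9 = T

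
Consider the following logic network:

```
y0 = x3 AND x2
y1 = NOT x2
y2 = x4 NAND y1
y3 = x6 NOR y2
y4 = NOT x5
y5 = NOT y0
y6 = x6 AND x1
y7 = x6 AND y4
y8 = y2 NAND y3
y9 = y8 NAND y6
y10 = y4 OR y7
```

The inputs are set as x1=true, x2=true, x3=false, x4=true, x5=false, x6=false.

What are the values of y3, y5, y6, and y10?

y0 = x3 AND x2 = false AND true = false
y1 = NOT x2 = NOT true = false
y2 = x4 NAND y1 = true NAND false = true
y3 = x6 NOR y2 = false NOR true = false
y4 = NOT x5 = NOT false = true
y5 = NOT y0 = NOT false = true
y6 = x6 AND x1 = false AND true = false
y7 = x6 AND y4 = false AND true = false
y10 = y4 OR y7 = true OR false = true

y3 = false, y5 = true, y6 = false, y10 = true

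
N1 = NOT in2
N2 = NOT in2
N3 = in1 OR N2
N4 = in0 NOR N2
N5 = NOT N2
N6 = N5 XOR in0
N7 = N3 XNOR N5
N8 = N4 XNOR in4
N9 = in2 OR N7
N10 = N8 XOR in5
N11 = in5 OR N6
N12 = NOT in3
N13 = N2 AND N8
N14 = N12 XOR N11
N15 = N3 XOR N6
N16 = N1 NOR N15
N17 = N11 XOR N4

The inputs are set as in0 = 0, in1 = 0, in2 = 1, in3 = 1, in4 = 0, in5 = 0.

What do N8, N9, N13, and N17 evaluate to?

N2 = NOT in2 = NOT 1 = 0
N3 = in1 OR N2 = 0 OR 0 = 0
N4 = in0 NOR N2 = 0 NOR 0 = 1
N5 = NOT N2 = NOT 0 = 1
N6 = N5 XOR in0 = 1 XOR 0 = 1
N7 = N3 XNOR N5 = 0 XNOR 1 = 0
N8 = N4 XNOR in4 = 1 XNOR 0 = 0
N9 = in2 OR N7 = 1 OR 0 = 1
N11 = in5 OR N6 = 0 OR 1 = 1
N13 = N2 AND N8 = 0 AND 0 = 0
N17 = N11 XOR N4 = 1 XOR 1 = 0

N8 = 0  N9 = 1  N13 = 0  N17 = 0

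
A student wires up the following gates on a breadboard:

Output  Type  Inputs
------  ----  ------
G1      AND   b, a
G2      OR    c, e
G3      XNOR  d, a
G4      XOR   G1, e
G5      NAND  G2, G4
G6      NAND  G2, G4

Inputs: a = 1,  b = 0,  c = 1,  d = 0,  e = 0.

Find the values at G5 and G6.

G5 = 1, G6 = 1

G1 = b AND a = 0 AND 1 = 0
G2 = c OR e = 1 OR 0 = 1
G4 = G1 XOR e = 0 XOR 0 = 0
G5 = G2 NAND G4 = 1 NAND 0 = 1
G6 = G2 NAND G4 = 1 NAND 0 = 1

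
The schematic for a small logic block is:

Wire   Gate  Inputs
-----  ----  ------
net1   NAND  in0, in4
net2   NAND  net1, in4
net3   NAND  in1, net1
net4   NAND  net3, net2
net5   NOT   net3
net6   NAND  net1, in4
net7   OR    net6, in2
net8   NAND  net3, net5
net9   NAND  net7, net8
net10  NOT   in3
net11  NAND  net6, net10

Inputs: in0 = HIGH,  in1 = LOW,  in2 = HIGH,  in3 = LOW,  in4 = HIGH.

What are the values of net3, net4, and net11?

net3 = HIGH; net4 = LOW; net11 = LOW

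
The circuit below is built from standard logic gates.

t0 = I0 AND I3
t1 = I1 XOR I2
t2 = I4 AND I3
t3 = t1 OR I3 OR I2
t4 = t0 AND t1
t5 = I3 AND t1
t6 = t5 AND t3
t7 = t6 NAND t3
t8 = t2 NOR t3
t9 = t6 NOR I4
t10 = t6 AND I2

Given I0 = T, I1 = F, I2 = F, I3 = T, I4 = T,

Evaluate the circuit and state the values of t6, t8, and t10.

t6 = F; t8 = F; t10 = F

t1 = I1 XOR I2 = F XOR F = F
t2 = I4 AND I3 = T AND T = T
t3 = t1 OR I3 OR I2 = F OR T OR F = T
t5 = I3 AND t1 = T AND F = F
t6 = t5 AND t3 = F AND T = F
t8 = t2 NOR t3 = T NOR T = F
t10 = t6 AND I2 = F AND F = F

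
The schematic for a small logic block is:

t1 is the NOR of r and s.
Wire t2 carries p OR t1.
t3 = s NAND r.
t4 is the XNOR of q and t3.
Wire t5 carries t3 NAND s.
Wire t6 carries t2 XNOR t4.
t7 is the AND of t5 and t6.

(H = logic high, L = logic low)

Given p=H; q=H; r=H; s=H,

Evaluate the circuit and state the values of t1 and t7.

t1 = r NOR s = H NOR H = L
t2 = p OR t1 = H OR L = H
t3 = s NAND r = H NAND H = L
t4 = q XNOR t3 = H XNOR L = L
t5 = t3 NAND s = L NAND H = H
t6 = t2 XNOR t4 = H XNOR L = L
t7 = t5 AND t6 = H AND L = L

t1 = L, t7 = L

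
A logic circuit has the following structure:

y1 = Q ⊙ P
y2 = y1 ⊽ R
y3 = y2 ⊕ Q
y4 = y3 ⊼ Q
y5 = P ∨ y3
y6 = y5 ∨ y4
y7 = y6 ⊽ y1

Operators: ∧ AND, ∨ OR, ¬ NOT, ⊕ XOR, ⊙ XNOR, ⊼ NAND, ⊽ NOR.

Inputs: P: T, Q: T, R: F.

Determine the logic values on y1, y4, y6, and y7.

y1 = T, y4 = F, y6 = T, y7 = F

y1 = Q XNOR P = T XNOR T = T
y2 = y1 NOR R = T NOR F = F
y3 = y2 XOR Q = F XOR T = T
y4 = y3 NAND Q = T NAND T = F
y5 = P OR y3 = T OR T = T
y6 = y5 OR y4 = T OR F = T
y7 = y6 NOR y1 = T NOR T = F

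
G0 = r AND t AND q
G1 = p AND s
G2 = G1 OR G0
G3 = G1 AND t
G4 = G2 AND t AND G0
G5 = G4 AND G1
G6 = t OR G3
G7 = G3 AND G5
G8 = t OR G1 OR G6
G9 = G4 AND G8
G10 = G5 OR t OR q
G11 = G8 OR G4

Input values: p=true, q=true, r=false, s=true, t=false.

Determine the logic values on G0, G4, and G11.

G0 = false  G4 = false  G11 = true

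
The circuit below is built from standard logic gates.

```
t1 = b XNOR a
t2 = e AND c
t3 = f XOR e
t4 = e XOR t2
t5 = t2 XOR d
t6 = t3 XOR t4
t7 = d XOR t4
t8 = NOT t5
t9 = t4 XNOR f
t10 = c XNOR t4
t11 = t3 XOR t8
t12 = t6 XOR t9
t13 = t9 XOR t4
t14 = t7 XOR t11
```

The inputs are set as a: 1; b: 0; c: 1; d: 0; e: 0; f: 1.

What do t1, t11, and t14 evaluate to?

t1 = b XNOR a = 0 XNOR 1 = 0
t2 = e AND c = 0 AND 1 = 0
t3 = f XOR e = 1 XOR 0 = 1
t4 = e XOR t2 = 0 XOR 0 = 0
t5 = t2 XOR d = 0 XOR 0 = 0
t7 = d XOR t4 = 0 XOR 0 = 0
t8 = NOT t5 = NOT 0 = 1
t11 = t3 XOR t8 = 1 XOR 1 = 0
t14 = t7 XOR t11 = 0 XOR 0 = 0

t1 = 0  t11 = 0  t14 = 0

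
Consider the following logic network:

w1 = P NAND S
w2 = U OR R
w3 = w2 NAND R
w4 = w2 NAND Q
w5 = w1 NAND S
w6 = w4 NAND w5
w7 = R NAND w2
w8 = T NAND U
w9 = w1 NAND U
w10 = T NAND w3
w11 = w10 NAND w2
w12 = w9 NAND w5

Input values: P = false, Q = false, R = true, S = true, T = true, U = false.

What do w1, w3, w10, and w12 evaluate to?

w1 = P NAND S = false NAND true = true
w2 = U OR R = false OR true = true
w3 = w2 NAND R = true NAND true = false
w5 = w1 NAND S = true NAND true = false
w9 = w1 NAND U = true NAND false = true
w10 = T NAND w3 = true NAND false = true
w12 = w9 NAND w5 = true NAND false = true

w1 = true, w3 = false, w10 = true, w12 = true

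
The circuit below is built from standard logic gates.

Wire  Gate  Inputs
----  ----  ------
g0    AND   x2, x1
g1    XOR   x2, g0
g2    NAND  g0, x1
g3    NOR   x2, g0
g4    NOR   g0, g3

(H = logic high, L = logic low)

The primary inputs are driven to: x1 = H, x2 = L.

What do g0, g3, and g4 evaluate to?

g0 = x2 AND x1 = L AND H = L
g3 = x2 NOR g0 = L NOR L = H
g4 = g0 NOR g3 = L NOR H = L

g0 = L, g3 = H, g4 = L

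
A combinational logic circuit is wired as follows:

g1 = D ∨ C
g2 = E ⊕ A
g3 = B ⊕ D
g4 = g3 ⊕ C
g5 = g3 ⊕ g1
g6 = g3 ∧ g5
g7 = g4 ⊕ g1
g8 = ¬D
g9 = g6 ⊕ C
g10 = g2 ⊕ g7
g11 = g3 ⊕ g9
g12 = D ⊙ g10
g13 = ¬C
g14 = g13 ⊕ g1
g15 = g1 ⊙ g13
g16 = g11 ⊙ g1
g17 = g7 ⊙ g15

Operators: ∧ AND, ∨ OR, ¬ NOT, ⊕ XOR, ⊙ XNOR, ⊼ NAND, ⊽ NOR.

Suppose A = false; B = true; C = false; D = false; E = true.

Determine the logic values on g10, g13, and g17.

g10 = false  g13 = true  g17 = false

g1 = D OR C = false OR false = false
g2 = E XOR A = true XOR false = true
g3 = B XOR D = true XOR false = true
g4 = g3 XOR C = true XOR false = true
g7 = g4 XOR g1 = true XOR false = true
g10 = g2 XOR g7 = true XOR true = false
g13 = NOT C = NOT false = true
g15 = g1 XNOR g13 = false XNOR true = false
g17 = g7 XNOR g15 = true XNOR false = false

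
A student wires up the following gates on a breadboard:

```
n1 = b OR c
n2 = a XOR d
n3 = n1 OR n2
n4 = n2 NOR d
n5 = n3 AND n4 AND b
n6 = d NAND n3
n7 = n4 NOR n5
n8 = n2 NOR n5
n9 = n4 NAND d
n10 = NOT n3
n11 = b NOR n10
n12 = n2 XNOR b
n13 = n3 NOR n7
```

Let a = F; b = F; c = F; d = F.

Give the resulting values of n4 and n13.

n1 = b OR c = F OR F = F
n2 = a XOR d = F XOR F = F
n3 = n1 OR n2 = F OR F = F
n4 = n2 NOR d = F NOR F = T
n5 = n3 AND n4 AND b = F AND T AND F = F
n7 = n4 NOR n5 = T NOR F = F
n13 = n3 NOR n7 = F NOR F = T

n4 = T; n13 = T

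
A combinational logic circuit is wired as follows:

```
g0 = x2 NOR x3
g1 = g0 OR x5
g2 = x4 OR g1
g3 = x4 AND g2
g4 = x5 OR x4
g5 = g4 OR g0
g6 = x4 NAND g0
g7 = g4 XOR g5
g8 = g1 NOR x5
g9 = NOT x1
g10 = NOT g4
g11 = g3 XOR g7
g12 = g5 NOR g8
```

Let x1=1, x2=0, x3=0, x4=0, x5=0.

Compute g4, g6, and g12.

g0 = x2 NOR x3 = 0 NOR 0 = 1
g1 = g0 OR x5 = 1 OR 0 = 1
g4 = x5 OR x4 = 0 OR 0 = 0
g5 = g4 OR g0 = 0 OR 1 = 1
g6 = x4 NAND g0 = 0 NAND 1 = 1
g8 = g1 NOR x5 = 1 NOR 0 = 0
g12 = g5 NOR g8 = 1 NOR 0 = 0

g4 = 0, g6 = 1, g12 = 0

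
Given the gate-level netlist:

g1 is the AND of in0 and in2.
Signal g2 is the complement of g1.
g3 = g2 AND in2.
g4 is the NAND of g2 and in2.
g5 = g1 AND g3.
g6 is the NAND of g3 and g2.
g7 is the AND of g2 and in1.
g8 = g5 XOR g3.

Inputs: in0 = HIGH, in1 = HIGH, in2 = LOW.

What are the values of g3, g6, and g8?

g3 = LOW  g6 = HIGH  g8 = LOW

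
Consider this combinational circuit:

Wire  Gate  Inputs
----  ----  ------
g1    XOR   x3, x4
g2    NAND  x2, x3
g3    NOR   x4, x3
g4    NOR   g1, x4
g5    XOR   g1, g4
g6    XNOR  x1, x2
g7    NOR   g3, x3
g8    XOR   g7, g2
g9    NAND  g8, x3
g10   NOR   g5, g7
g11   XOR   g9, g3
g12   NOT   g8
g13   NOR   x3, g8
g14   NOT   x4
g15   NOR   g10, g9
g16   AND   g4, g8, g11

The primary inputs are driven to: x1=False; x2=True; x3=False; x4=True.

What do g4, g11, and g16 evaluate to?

g4 = False, g11 = True, g16 = False

g1 = x3 XOR x4 = False XOR True = True
g2 = x2 NAND x3 = True NAND False = True
g3 = x4 NOR x3 = True NOR False = False
g4 = g1 NOR x4 = True NOR True = False
g7 = g3 NOR x3 = False NOR False = True
g8 = g7 XOR g2 = True XOR True = False
g9 = g8 NAND x3 = False NAND False = True
g11 = g9 XOR g3 = True XOR False = True
g16 = g4 AND g8 AND g11 = False AND False AND True = False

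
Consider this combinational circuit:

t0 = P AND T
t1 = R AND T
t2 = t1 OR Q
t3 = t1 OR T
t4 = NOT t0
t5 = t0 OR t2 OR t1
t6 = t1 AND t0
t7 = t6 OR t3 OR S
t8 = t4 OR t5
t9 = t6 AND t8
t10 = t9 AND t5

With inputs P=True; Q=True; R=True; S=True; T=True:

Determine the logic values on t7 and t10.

t7 = True, t10 = True

t0 = P AND T = True AND True = True
t1 = R AND T = True AND True = True
t2 = t1 OR Q = True OR True = True
t3 = t1 OR T = True OR True = True
t4 = NOT t0 = NOT True = False
t5 = t0 OR t2 OR t1 = True OR True OR True = True
t6 = t1 AND t0 = True AND True = True
t7 = t6 OR t3 OR S = True OR True OR True = True
t8 = t4 OR t5 = False OR True = True
t9 = t6 AND t8 = True AND True = True
t10 = t9 AND t5 = True AND True = True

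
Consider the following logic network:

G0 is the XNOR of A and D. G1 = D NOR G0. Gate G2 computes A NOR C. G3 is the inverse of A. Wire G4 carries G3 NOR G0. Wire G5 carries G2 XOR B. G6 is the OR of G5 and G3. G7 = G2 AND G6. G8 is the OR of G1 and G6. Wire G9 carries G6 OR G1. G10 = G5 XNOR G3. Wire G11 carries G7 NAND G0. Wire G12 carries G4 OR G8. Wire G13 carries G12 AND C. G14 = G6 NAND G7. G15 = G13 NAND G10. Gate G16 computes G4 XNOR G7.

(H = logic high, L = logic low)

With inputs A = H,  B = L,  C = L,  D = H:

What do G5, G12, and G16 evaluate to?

G5 = L; G12 = L; G16 = H

G0 = A XNOR D = H XNOR H = H
G1 = D NOR G0 = H NOR H = L
G2 = A NOR C = H NOR L = L
G3 = NOT A = NOT H = L
G4 = G3 NOR G0 = L NOR H = L
G5 = G2 XOR B = L XOR L = L
G6 = G5 OR G3 = L OR L = L
G7 = G2 AND G6 = L AND L = L
G8 = G1 OR G6 = L OR L = L
G12 = G4 OR G8 = L OR L = L
G16 = G4 XNOR G7 = L XNOR L = H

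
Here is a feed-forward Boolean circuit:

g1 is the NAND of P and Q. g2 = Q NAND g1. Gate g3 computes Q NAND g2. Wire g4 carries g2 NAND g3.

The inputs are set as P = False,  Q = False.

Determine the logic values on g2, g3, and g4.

g2 = True, g3 = True, g4 = False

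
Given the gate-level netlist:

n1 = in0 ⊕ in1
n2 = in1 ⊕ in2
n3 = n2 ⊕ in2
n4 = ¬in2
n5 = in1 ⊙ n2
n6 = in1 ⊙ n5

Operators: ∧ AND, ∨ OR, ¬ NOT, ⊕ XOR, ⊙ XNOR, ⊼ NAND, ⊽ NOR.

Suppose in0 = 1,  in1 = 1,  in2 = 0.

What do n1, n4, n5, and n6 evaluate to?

n1 = in0 XOR in1 = 1 XOR 1 = 0
n2 = in1 XOR in2 = 1 XOR 0 = 1
n4 = NOT in2 = NOT 0 = 1
n5 = in1 XNOR n2 = 1 XNOR 1 = 1
n6 = in1 XNOR n5 = 1 XNOR 1 = 1

n1 = 0, n4 = 1, n5 = 1, n6 = 1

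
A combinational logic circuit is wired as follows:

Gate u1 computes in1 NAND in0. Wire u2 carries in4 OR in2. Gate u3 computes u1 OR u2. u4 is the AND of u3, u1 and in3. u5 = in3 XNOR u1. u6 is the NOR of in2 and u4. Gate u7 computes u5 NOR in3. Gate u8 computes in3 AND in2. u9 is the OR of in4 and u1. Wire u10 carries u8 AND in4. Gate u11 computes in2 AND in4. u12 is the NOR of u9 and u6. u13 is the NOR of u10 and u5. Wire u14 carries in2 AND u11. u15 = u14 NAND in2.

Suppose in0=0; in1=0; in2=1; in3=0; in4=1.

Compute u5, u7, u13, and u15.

u5 = 0  u7 = 1  u13 = 1  u15 = 0

u1 = in1 NAND in0 = 0 NAND 0 = 1
u5 = in3 XNOR u1 = 0 XNOR 1 = 0
u7 = u5 NOR in3 = 0 NOR 0 = 1
u8 = in3 AND in2 = 0 AND 1 = 0
u10 = u8 AND in4 = 0 AND 1 = 0
u11 = in2 AND in4 = 1 AND 1 = 1
u13 = u10 NOR u5 = 0 NOR 0 = 1
u14 = in2 AND u11 = 1 AND 1 = 1
u15 = u14 NAND in2 = 1 NAND 1 = 0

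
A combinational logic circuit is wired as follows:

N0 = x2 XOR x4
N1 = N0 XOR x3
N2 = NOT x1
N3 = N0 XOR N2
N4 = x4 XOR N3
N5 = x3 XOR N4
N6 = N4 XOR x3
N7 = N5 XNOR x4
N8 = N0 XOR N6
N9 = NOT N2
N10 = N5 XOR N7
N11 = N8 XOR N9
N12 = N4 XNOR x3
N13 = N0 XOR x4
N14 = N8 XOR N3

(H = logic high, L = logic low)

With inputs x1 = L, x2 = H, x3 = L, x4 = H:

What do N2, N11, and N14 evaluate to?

N2 = H, N11 = L, N14 = H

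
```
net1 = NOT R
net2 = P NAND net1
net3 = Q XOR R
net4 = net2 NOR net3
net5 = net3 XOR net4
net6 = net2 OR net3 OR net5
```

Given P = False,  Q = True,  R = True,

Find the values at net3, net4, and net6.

net3 = False, net4 = False, net6 = True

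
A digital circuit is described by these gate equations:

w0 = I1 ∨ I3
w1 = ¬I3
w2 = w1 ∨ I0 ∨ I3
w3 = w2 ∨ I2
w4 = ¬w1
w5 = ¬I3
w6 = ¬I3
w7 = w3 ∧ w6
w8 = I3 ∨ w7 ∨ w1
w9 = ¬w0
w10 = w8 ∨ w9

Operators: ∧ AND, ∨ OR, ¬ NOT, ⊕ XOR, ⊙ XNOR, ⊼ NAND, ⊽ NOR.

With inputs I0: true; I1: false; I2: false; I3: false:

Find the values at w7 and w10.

w0 = I1 OR I3 = false OR false = false
w1 = NOT I3 = NOT false = true
w2 = w1 OR I0 OR I3 = true OR true OR false = true
w3 = w2 OR I2 = true OR false = true
w6 = NOT I3 = NOT false = true
w7 = w3 AND w6 = true AND true = true
w8 = I3 OR w7 OR w1 = false OR true OR true = true
w9 = NOT w0 = NOT false = true
w10 = w8 OR w9 = true OR true = true

w7 = true, w10 = true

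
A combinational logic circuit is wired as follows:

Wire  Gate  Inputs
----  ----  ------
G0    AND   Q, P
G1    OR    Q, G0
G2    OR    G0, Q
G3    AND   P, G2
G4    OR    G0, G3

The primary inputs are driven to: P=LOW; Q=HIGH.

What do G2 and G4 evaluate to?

G2 = HIGH, G4 = LOW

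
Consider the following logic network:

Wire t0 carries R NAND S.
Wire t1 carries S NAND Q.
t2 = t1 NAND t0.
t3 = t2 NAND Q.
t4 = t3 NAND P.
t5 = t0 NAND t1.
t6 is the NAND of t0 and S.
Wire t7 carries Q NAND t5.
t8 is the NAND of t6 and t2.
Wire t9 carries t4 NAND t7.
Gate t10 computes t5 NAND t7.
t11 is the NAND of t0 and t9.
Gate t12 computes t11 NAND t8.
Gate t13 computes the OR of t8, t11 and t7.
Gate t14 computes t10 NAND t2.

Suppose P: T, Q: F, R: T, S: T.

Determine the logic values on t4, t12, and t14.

t4 = F, t12 = T, t14 = T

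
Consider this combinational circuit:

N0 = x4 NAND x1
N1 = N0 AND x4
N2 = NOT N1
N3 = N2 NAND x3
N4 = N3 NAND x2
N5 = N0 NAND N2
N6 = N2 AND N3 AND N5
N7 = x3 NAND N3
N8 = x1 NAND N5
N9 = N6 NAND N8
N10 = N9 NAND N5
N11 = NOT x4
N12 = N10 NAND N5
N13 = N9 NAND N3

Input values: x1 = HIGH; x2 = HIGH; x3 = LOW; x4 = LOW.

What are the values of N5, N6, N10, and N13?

N0 = x4 NAND x1 = LOW NAND HIGH = HIGH
N1 = N0 AND x4 = HIGH AND LOW = LOW
N2 = NOT N1 = NOT LOW = HIGH
N3 = N2 NAND x3 = HIGH NAND LOW = HIGH
N5 = N0 NAND N2 = HIGH NAND HIGH = LOW
N6 = N2 AND N3 AND N5 = HIGH AND HIGH AND LOW = LOW
N8 = x1 NAND N5 = HIGH NAND LOW = HIGH
N9 = N6 NAND N8 = LOW NAND HIGH = HIGH
N10 = N9 NAND N5 = HIGH NAND LOW = HIGH
N13 = N9 NAND N3 = HIGH NAND HIGH = LOW

N5 = LOW, N6 = LOW, N10 = HIGH, N13 = LOW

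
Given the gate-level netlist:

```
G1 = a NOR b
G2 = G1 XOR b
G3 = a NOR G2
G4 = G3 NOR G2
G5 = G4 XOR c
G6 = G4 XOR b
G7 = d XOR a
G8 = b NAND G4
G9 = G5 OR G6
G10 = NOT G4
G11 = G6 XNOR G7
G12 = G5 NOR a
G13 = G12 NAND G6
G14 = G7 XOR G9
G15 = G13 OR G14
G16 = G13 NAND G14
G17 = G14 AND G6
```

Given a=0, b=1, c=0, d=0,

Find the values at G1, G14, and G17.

G1 = a NOR b = 0 NOR 1 = 0
G2 = G1 XOR b = 0 XOR 1 = 1
G3 = a NOR G2 = 0 NOR 1 = 0
G4 = G3 NOR G2 = 0 NOR 1 = 0
G5 = G4 XOR c = 0 XOR 0 = 0
G6 = G4 XOR b = 0 XOR 1 = 1
G7 = d XOR a = 0 XOR 0 = 0
G9 = G5 OR G6 = 0 OR 1 = 1
G14 = G7 XOR G9 = 0 XOR 1 = 1
G17 = G14 AND G6 = 1 AND 1 = 1

G1 = 0; G14 = 1; G17 = 1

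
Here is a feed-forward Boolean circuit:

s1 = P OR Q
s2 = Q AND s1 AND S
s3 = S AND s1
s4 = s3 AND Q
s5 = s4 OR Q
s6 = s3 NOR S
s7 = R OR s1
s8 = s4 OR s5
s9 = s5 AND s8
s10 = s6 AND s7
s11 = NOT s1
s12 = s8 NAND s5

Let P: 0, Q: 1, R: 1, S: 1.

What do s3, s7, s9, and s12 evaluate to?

s1 = P OR Q = 0 OR 1 = 1
s3 = S AND s1 = 1 AND 1 = 1
s4 = s3 AND Q = 1 AND 1 = 1
s5 = s4 OR Q = 1 OR 1 = 1
s7 = R OR s1 = 1 OR 1 = 1
s8 = s4 OR s5 = 1 OR 1 = 1
s9 = s5 AND s8 = 1 AND 1 = 1
s12 = s8 NAND s5 = 1 NAND 1 = 0

s3 = 1  s7 = 1  s9 = 1  s12 = 0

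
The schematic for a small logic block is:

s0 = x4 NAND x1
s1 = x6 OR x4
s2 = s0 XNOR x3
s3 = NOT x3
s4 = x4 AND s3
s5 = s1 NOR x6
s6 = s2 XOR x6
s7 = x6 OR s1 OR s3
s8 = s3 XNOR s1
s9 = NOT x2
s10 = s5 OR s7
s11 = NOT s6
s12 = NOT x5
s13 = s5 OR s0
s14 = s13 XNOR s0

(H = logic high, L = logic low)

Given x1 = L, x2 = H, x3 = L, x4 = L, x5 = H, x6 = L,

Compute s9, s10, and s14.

s0 = x4 NAND x1 = L NAND L = H
s1 = x6 OR x4 = L OR L = L
s3 = NOT x3 = NOT L = H
s5 = s1 NOR x6 = L NOR L = H
s7 = x6 OR s1 OR s3 = L OR L OR H = H
s9 = NOT x2 = NOT H = L
s10 = s5 OR s7 = H OR H = H
s13 = s5 OR s0 = H OR H = H
s14 = s13 XNOR s0 = H XNOR H = H

s9 = L  s10 = H  s14 = H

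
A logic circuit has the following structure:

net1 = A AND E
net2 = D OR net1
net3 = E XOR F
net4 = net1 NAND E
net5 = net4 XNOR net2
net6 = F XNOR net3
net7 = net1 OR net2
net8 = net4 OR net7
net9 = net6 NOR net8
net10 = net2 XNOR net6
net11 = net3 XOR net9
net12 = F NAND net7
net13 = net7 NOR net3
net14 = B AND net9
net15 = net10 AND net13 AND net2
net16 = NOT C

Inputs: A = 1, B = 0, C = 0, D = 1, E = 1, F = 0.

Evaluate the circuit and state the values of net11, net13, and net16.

net1 = A AND E = 1 AND 1 = 1
net2 = D OR net1 = 1 OR 1 = 1
net3 = E XOR F = 1 XOR 0 = 1
net4 = net1 NAND E = 1 NAND 1 = 0
net6 = F XNOR net3 = 0 XNOR 1 = 0
net7 = net1 OR net2 = 1 OR 1 = 1
net8 = net4 OR net7 = 0 OR 1 = 1
net9 = net6 NOR net8 = 0 NOR 1 = 0
net11 = net3 XOR net9 = 1 XOR 0 = 1
net13 = net7 NOR net3 = 1 NOR 1 = 0
net16 = NOT C = NOT 0 = 1

net11 = 1, net13 = 0, net16 = 1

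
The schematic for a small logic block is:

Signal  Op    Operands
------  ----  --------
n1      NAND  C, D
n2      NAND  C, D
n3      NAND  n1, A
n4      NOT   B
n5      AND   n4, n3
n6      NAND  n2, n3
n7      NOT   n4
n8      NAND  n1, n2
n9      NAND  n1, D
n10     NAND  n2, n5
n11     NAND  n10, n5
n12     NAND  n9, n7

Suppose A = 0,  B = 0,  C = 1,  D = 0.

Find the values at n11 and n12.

n11 = 1; n12 = 1

n1 = C NAND D = 1 NAND 0 = 1
n2 = C NAND D = 1 NAND 0 = 1
n3 = n1 NAND A = 1 NAND 0 = 1
n4 = NOT B = NOT 0 = 1
n5 = n4 AND n3 = 1 AND 1 = 1
n7 = NOT n4 = NOT 1 = 0
n9 = n1 NAND D = 1 NAND 0 = 1
n10 = n2 NAND n5 = 1 NAND 1 = 0
n11 = n10 NAND n5 = 0 NAND 1 = 1
n12 = n9 NAND n7 = 1 NAND 0 = 1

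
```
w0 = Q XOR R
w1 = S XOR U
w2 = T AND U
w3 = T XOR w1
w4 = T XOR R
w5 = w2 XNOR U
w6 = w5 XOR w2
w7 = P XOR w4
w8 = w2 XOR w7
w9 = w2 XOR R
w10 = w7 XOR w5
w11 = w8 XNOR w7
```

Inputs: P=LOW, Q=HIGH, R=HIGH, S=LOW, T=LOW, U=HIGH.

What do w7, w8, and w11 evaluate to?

w2 = T AND U = LOW AND HIGH = LOW
w4 = T XOR R = LOW XOR HIGH = HIGH
w7 = P XOR w4 = LOW XOR HIGH = HIGH
w8 = w2 XOR w7 = LOW XOR HIGH = HIGH
w11 = w8 XNOR w7 = HIGH XNOR HIGH = HIGH

w7 = HIGH, w8 = HIGH, w11 = HIGH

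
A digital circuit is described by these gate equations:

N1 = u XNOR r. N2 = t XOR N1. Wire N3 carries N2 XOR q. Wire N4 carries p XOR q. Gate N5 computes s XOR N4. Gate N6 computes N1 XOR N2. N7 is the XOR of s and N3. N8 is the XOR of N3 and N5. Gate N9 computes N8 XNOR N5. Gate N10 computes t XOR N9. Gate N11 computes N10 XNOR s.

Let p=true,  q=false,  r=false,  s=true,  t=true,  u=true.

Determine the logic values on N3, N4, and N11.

N1 = u XNOR r = true XNOR false = false
N2 = t XOR N1 = true XOR false = true
N3 = N2 XOR q = true XOR false = true
N4 = p XOR q = true XOR false = true
N5 = s XOR N4 = true XOR true = false
N8 = N3 XOR N5 = true XOR false = true
N9 = N8 XNOR N5 = true XNOR false = false
N10 = t XOR N9 = true XOR false = true
N11 = N10 XNOR s = true XNOR true = true

N3 = true, N4 = true, N11 = true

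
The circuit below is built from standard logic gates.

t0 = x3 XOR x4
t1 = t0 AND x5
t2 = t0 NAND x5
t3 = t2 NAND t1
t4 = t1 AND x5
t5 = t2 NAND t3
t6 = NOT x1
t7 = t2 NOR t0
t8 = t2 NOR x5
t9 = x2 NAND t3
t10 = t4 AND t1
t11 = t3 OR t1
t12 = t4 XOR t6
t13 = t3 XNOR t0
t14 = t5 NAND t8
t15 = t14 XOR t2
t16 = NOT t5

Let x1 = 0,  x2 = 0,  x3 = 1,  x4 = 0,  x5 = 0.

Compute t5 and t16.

t5 = 0; t16 = 1

t0 = x3 XOR x4 = 1 XOR 0 = 1
t1 = t0 AND x5 = 1 AND 0 = 0
t2 = t0 NAND x5 = 1 NAND 0 = 1
t3 = t2 NAND t1 = 1 NAND 0 = 1
t5 = t2 NAND t3 = 1 NAND 1 = 0
t16 = NOT t5 = NOT 0 = 1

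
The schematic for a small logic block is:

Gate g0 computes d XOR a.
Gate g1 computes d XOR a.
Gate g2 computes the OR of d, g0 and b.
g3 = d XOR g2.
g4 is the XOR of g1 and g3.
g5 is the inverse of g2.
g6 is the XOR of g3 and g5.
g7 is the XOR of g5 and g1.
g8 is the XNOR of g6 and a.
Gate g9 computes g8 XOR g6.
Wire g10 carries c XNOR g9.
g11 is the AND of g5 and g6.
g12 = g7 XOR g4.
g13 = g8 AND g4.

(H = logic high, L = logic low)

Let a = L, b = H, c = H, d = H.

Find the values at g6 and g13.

g6 = L, g13 = H

g0 = d XOR a = H XOR L = H
g1 = d XOR a = H XOR L = H
g2 = d OR g0 OR b = H OR H OR H = H
g3 = d XOR g2 = H XOR H = L
g4 = g1 XOR g3 = H XOR L = H
g5 = NOT g2 = NOT H = L
g6 = g3 XOR g5 = L XOR L = L
g8 = g6 XNOR a = L XNOR L = H
g13 = g8 AND g4 = H AND H = H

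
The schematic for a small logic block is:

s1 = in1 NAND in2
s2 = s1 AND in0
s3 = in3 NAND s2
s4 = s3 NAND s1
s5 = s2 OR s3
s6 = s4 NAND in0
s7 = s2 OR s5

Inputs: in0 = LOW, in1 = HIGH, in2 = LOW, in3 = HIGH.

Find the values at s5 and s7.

s5 = HIGH  s7 = HIGH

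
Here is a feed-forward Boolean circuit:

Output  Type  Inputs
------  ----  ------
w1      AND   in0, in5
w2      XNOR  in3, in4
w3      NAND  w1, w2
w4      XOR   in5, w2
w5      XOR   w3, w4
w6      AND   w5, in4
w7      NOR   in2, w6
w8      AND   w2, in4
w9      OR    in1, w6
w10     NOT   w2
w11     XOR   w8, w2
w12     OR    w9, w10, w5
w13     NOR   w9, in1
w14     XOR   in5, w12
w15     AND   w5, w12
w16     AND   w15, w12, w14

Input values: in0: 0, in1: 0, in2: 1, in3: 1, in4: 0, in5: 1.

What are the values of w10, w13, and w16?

w1 = in0 AND in5 = 0 AND 1 = 0
w2 = in3 XNOR in4 = 1 XNOR 0 = 0
w3 = w1 NAND w2 = 0 NAND 0 = 1
w4 = in5 XOR w2 = 1 XOR 0 = 1
w5 = w3 XOR w4 = 1 XOR 1 = 0
w6 = w5 AND in4 = 0 AND 0 = 0
w9 = in1 OR w6 = 0 OR 0 = 0
w10 = NOT w2 = NOT 0 = 1
w12 = w9 OR w10 OR w5 = 0 OR 1 OR 0 = 1
w13 = w9 NOR in1 = 0 NOR 0 = 1
w14 = in5 XOR w12 = 1 XOR 1 = 0
w15 = w5 AND w12 = 0 AND 1 = 0
w16 = w15 AND w12 AND w14 = 0 AND 1 AND 0 = 0

w10 = 1  w13 = 1  w16 = 0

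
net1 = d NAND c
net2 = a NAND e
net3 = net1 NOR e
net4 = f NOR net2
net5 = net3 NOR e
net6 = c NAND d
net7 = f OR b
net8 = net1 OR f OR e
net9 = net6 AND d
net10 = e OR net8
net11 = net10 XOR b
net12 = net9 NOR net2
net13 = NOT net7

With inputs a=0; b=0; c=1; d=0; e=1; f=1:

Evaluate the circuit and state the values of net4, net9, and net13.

net4 = 0, net9 = 0, net13 = 0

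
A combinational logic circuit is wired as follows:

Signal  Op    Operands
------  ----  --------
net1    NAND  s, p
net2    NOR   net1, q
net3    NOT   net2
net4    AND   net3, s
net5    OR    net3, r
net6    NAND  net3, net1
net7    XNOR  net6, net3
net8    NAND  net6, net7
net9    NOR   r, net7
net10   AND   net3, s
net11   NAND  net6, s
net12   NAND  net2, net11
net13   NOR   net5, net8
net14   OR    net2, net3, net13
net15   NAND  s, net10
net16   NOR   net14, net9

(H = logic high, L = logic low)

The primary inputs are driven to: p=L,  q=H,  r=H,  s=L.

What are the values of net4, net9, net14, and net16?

net1 = s NAND p = L NAND L = H
net2 = net1 NOR q = H NOR H = L
net3 = NOT net2 = NOT L = H
net4 = net3 AND s = H AND L = L
net5 = net3 OR r = H OR H = H
net6 = net3 NAND net1 = H NAND H = L
net7 = net6 XNOR net3 = L XNOR H = L
net8 = net6 NAND net7 = L NAND L = H
net9 = r NOR net7 = H NOR L = L
net13 = net5 NOR net8 = H NOR H = L
net14 = net2 OR net3 OR net13 = L OR H OR L = H
net16 = net14 NOR net9 = H NOR L = L

net4 = L, net9 = L, net14 = H, net16 = L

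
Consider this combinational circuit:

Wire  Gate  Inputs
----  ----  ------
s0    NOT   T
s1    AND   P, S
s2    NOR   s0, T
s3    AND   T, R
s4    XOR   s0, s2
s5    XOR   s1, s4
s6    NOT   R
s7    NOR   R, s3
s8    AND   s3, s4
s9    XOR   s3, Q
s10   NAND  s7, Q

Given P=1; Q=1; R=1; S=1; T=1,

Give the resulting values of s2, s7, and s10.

s2 = 0, s7 = 0, s10 = 1

s0 = NOT T = NOT 1 = 0
s2 = s0 NOR T = 0 NOR 1 = 0
s3 = T AND R = 1 AND 1 = 1
s7 = R NOR s3 = 1 NOR 1 = 0
s10 = s7 NAND Q = 0 NAND 1 = 1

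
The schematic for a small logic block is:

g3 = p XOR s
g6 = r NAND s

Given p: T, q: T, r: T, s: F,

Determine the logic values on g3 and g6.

g3 = T; g6 = T

g3 = T XOR F = T
g6 = T NAND F = T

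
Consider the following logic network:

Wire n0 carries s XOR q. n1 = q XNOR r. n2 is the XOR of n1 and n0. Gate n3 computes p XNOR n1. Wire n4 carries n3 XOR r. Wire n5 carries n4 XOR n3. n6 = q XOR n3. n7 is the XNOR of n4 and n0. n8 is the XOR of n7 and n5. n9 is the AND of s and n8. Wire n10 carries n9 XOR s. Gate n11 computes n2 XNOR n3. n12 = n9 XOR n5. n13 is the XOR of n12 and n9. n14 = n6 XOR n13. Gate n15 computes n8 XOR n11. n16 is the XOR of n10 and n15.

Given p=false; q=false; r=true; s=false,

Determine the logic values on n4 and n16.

n0 = s XOR q = false XOR false = false
n1 = q XNOR r = false XNOR true = false
n2 = n1 XOR n0 = false XOR false = false
n3 = p XNOR n1 = false XNOR false = true
n4 = n3 XOR r = true XOR true = false
n5 = n4 XOR n3 = false XOR true = true
n7 = n4 XNOR n0 = false XNOR false = true
n8 = n7 XOR n5 = true XOR true = false
n9 = s AND n8 = false AND false = false
n10 = n9 XOR s = false XOR false = false
n11 = n2 XNOR n3 = false XNOR true = false
n15 = n8 XOR n11 = false XOR false = false
n16 = n10 XOR n15 = false XOR false = false

n4 = false, n16 = false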